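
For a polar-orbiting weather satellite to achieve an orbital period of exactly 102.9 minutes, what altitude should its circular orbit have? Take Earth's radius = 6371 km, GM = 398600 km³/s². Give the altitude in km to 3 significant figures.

903 km

T = 102.9 min = 6174.0 s.
From T = 2π√(a³/μ): a = (μ T²/4π²)^(1/3) = (398600 × 6174.0² / 4π²)^(1/3) = 7274 km.
Altitude h = a − R = 7274 − 6371 = 903 km.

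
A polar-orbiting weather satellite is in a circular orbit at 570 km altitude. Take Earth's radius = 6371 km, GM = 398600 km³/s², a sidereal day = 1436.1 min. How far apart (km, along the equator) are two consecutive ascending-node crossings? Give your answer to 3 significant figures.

2670 km

Semi-major axis a = 6371 + 570 = 6941 km. Period T = 2π√(a³/μ) = 2π√(6941³/398600) = 5755.0 s = 95.92 min.
During one orbit Earth rotates (5755.0 / 86166) × 360° = 24.04°.
At the equator that is 24.04° × (2π·6371/360) km/° = 24.04 × 111.2 = 2674 km.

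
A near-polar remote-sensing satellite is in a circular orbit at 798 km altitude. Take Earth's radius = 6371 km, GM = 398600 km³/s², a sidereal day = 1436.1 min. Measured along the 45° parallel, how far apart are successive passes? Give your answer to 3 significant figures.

1980 km

Semi-major axis a = 6371 + 798 = 7169 km. Period T = 2π√(a³/μ) = 2π√(7169³/398600) = 6040.9 s = 100.68 min.
Node shift per orbit = (6040.9/86166) × 360° = 25.24°.
Equatorial spacing = 25.24 × 111.2 km/° = 2806 km.
At 45° latitude, spacing = 2806 × cos(45°) = 1984 km.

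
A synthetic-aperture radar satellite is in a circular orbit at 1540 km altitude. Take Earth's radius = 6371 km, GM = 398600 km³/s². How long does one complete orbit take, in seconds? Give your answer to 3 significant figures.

7000 seconds

Semi-major axis a = 6371 + 1540 = 7911 km. Period T = 2π√(a³/μ) = 2π√(7911³/398600) = 7002.6 s = 116.71 min.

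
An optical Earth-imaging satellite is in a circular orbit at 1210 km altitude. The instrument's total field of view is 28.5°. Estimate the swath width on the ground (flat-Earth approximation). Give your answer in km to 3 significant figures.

615 km

Half-angle = 28.5°/2 = 14.25°.
Swath width ≈ 2h·tan(θ/2) = 2 × 1210 × tan(14.25°) = 614.6 km.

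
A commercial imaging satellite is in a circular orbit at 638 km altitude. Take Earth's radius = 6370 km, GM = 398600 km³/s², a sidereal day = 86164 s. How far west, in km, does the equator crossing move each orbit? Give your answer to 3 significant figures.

Semi-major axis a = 6370 + 638 = 7008 km. Period T = 2π√(a³/μ) = 2π√(7008³/398600) = 5838.5 s = 97.31 min.
During one orbit Earth rotates (5838.5 / 86164) × 360° = 24.39°.
At the equator that is 24.39° × (2π·6370/360) km/° = 24.39 × 111.2 = 2712 km.

2710 km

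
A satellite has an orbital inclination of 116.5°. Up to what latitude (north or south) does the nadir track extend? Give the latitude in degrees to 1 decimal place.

Retrograde orbit: the ground track reaches ±(180° − i) = ±(180 − 116.5) = ±63.5°.

63.5°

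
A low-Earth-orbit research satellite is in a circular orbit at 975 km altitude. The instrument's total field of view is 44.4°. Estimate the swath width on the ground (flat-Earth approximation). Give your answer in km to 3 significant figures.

Half-angle = 44.4°/2 = 22.2°.
Swath width ≈ 2h·tan(θ/2) = 2 × 975 × tan(22.2°) = 795.8 km.

796 km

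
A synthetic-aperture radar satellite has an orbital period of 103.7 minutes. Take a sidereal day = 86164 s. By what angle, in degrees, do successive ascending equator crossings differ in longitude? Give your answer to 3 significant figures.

T = 103.7 min = 6222.0 s.
During one orbit Earth rotates (6222.0 / 86164) × 360° = 26.00°.

26.0°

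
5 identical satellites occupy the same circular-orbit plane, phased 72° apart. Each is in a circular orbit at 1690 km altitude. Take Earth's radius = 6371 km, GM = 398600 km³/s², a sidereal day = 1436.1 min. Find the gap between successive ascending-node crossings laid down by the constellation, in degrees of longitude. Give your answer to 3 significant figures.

6.02°

Semi-major axis a = 6371 + 1690 = 8061 km. Period T = 2π√(a³/μ) = 2π√(8061³/398600) = 7202.7 s = 120.04 min.
Single-satellite node shift = (7202.7/86166) × 360° = 30.09°.
With 5 satellites evenly phased, successive equator crossings are 30.09/5 = 6.019° apart.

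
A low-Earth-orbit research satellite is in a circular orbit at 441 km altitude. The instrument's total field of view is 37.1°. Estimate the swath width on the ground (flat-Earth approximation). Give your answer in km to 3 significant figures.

Half-angle = 37.1°/2 = 18.55°.
Swath width ≈ 2h·tan(θ/2) = 2 × 441 × tan(18.55°) = 296.0 km.

296 km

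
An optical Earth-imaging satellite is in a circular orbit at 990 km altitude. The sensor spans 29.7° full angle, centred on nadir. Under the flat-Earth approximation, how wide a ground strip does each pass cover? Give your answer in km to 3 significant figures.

Half-angle = 29.7°/2 = 14.85°.
Swath width ≈ 2h·tan(θ/2) = 2 × 990 × tan(14.85°) = 525.0 km.

525 km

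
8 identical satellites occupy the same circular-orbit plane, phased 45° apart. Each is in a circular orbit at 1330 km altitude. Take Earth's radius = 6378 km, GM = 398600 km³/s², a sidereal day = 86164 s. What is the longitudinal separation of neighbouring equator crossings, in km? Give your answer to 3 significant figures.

392 km

Semi-major axis a = 6378 + 1330 = 7708 km. Period T = 2π√(a³/μ) = 2π√(7708³/398600) = 6734.8 s = 112.25 min.
Single-satellite node shift = (6734.8/86164) × 360° = 28.14°.
With 8 satellites evenly phased, successive equator crossings are 28.14/8 = 3.517° apart.
That is 3.517 × 111.3 = 392 km at the equator.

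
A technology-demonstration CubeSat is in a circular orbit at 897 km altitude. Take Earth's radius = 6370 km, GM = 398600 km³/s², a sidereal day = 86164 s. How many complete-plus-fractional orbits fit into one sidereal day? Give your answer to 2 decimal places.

Semi-major axis a = 6370 + 897 = 7267 km. Period T = 2π√(a³/μ) = 2π√(7267³/398600) = 6165.2 s = 102.75 min.
Orbits per sidereal day = 86164 / 6165.2 = 13.976.

13.98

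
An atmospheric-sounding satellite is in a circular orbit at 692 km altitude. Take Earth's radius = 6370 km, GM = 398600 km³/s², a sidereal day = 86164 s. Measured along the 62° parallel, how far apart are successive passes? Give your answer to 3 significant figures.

1290 km

Semi-major axis a = 6370 + 692 = 7062 km. Period T = 2π√(a³/μ) = 2π√(7062³/398600) = 5906.1 s = 98.44 min.
Node shift per orbit = (5906.1/86164) × 360° = 24.68°.
Equatorial spacing = 24.68 × 111.2 km/° = 2743 km.
At 62° latitude, spacing = 2743 × cos(62°) = 1288 km.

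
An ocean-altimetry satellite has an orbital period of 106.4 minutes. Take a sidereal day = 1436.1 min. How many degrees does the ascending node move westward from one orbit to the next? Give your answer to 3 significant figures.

26.7°

T = 106.4 min = 6384.0 s.
During one orbit Earth rotates (6384.0 / 86166) × 360° = 26.67°.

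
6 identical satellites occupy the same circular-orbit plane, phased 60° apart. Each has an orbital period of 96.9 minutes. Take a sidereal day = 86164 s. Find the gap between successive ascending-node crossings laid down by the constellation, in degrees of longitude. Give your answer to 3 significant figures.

4.05°

T = 96.9 min = 5814.0 s.
Single-satellite node shift = (5814.0/86164) × 360° = 24.29°.
With 6 satellites evenly phased, successive equator crossings are 24.29/6 = 4.049° apart.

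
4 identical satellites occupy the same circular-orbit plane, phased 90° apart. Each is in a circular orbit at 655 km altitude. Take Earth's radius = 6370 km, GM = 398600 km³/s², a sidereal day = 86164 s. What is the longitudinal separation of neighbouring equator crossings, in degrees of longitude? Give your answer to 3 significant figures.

6.12°

Semi-major axis a = 6370 + 655 = 7025 km. Period T = 2π√(a³/μ) = 2π√(7025³/398600) = 5859.8 s = 97.66 min.
Single-satellite node shift = (5859.8/86164) × 360° = 24.48°.
With 4 satellites evenly phased, successive equator crossings are 24.48/4 = 6.121° apart.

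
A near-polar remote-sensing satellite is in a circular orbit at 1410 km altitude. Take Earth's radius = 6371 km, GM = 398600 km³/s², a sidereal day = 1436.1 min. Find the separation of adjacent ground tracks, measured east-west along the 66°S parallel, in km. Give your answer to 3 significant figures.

Semi-major axis a = 6371 + 1410 = 7781 km. Period T = 2π√(a³/μ) = 2π√(7781³/398600) = 6830.7 s = 113.84 min.
Node shift per orbit = (6830.7/86166) × 360° = 28.54°.
Equatorial spacing = 28.54 × 111.2 km/° = 3173 km.
At 66° latitude, spacing = 3173 × cos(66°) = 1291 km.

1290 km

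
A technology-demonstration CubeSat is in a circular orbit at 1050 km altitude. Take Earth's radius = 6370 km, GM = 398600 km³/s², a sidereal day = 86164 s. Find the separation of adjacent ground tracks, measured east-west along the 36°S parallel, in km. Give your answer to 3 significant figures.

Semi-major axis a = 6370 + 1050 = 7420 km. Period T = 2π√(a³/μ) = 2π√(7420³/398600) = 6360.9 s = 106.01 min.
Node shift per orbit = (6360.9/86164) × 360° = 26.58°.
Equatorial spacing = 26.58 × 111.2 km/° = 2955 km.
At 36° latitude, spacing = 2955 × cos(36°) = 2390 km.

2390 km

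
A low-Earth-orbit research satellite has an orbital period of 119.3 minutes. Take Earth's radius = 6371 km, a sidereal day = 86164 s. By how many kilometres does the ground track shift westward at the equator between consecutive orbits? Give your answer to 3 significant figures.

3330 km

T = 119.3 min = 7158.0 s.
During one orbit Earth rotates (7158.0 / 86164) × 360° = 29.91°.
At the equator that is 29.91° × (2π·6371/360) km/° = 29.91 × 111.2 = 3325 km.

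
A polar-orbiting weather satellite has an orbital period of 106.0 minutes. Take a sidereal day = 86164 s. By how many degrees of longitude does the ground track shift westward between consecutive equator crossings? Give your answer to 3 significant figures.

26.6°

T = 106.0 min = 6360.0 s.
During one orbit Earth rotates (6360.0 / 86164) × 360° = 26.57°.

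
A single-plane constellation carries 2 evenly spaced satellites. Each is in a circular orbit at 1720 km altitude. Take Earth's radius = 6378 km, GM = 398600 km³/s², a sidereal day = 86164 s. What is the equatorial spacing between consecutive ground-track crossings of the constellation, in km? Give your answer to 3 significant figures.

1690 km

Semi-major axis a = 6378 + 1720 = 8098 km. Period T = 2π√(a³/μ) = 2π√(8098³/398600) = 7252.3 s = 120.87 min.
Single-satellite node shift = (7252.3/86164) × 360° = 30.30°.
With 2 satellites evenly phased, successive equator crossings are 30.30/2 = 15.150° apart.
That is 15.150 × 111.3 = 1687 km at the equator.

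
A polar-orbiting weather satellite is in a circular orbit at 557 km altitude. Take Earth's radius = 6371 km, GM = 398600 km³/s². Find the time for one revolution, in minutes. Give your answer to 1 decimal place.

Semi-major axis a = 6371 + 557 = 6928 km. Period T = 2π√(a³/μ) = 2π√(6928³/398600) = 5738.8 s = 95.65 min.

95.6 min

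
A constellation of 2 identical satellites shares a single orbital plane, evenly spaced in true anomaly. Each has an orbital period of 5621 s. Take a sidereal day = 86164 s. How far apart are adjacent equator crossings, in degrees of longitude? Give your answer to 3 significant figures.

Single-satellite node shift = (5621.0/86164) × 360° = 23.48°.
With 2 satellites evenly phased, successive equator crossings are 23.48/2 = 11.742° apart.

11.7°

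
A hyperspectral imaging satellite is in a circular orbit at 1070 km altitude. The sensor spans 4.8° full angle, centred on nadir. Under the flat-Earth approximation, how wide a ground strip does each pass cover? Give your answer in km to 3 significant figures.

Half-angle = 4.8°/2 = 2.4°.
Swath width ≈ 2h·tan(θ/2) = 2 × 1070 × tan(2.4°) = 89.7 km.

89.7 km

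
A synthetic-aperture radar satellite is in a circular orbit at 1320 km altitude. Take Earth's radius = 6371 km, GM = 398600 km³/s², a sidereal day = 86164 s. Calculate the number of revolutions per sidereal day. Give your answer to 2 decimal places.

Semi-major axis a = 6371 + 1320 = 7691 km. Period T = 2π√(a³/μ) = 2π√(7691³/398600) = 6712.5 s = 111.88 min.
Orbits per sidereal day = 86164 / 6712.5 = 12.836.

12.84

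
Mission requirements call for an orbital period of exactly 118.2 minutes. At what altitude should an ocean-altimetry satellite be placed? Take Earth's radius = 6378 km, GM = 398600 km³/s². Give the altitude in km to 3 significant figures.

T = 118.2 min = 7092.0 s.
From T = 2π√(a³/μ): a = (μ T²/4π²)^(1/3) = (398600 × 7092.0² / 4π²)^(1/3) = 7978 km.
Altitude h = a − R = 7978 − 6378 = 1600 km.

1600 km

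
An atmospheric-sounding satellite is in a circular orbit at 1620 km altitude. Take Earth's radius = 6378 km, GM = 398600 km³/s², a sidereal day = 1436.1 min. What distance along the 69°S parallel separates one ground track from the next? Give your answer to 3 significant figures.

Semi-major axis a = 6378 + 1620 = 7998 km. Period T = 2π√(a³/μ) = 2π√(7998³/398600) = 7118.4 s = 118.64 min.
Node shift per orbit = (7118.4/86166) × 360° = 29.74°.
Equatorial spacing = 29.74 × 111.3 km/° = 3311 km.
At 69° latitude, spacing = 3311 × cos(69°) = 1186 km.

1190 km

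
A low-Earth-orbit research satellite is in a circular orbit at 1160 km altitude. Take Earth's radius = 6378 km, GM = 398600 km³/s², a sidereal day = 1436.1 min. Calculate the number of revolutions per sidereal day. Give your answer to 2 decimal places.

13.23

Semi-major axis a = 6378 + 1160 = 7538 km. Period T = 2π√(a³/μ) = 2π√(7538³/398600) = 6513.2 s = 108.55 min.
Orbits per sidereal day = 86166 / 6513.2 = 13.229.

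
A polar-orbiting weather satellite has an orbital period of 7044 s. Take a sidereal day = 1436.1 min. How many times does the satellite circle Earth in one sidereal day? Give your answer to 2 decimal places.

12.23

Orbits per sidereal day = 86166 / 7044.0 = 12.233.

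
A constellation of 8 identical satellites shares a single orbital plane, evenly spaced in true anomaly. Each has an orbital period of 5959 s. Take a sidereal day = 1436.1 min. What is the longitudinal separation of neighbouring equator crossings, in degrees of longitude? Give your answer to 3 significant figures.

Single-satellite node shift = (5959.0/86166) × 360° = 24.90°.
With 8 satellites evenly phased, successive equator crossings are 24.90/8 = 3.112° apart.

3.11°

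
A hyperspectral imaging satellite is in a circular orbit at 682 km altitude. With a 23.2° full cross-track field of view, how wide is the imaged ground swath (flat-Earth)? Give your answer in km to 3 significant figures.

Half-angle = 23.2°/2 = 11.6°.
Swath width ≈ 2h·tan(θ/2) = 2 × 682 × tan(11.6°) = 280.0 km.

280 km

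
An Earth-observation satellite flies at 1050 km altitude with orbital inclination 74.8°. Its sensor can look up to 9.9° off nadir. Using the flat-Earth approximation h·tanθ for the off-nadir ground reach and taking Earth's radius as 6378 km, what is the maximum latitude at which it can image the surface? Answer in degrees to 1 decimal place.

For a prograde orbit the ground track reaches latitude ±i = ±74.8°.
Sensor half-swath on the ground ≈ 1050·tan(9.9°) = 183 km = 1.65° of latitude.
Maximum observable latitude ≈ 74.8 + 1.65 = 76.4°.

76.4°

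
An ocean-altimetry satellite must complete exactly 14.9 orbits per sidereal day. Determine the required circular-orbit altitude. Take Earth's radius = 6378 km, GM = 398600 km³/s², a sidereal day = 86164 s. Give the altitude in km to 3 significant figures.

585 km

Required period T = 86164 / 14.9 = 5782.8 s.
From T = 2π√(a³/μ): a = (μ T²/4π²)^(1/3) = (398600 × 5782.8² / 4π²)^(1/3) = 6963 km.
Altitude h = a − R = 6963 − 6378 = 585 km.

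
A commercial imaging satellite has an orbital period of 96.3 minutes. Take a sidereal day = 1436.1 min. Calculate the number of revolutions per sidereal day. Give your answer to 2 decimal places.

T = 96.3 min = 5778.0 s.
Orbits per sidereal day = 86166 / 5778.0 = 14.913.

14.91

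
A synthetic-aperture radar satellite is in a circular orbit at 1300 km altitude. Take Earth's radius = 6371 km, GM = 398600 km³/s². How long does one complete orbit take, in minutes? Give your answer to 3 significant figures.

Semi-major axis a = 6371 + 1300 = 7671 km. Period T = 2π√(a³/μ) = 2π√(7671³/398600) = 6686.4 s = 111.44 min.

111 min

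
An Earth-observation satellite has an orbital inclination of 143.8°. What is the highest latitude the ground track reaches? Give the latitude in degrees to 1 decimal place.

Retrograde orbit: the ground track reaches ±(180° − i) = ±(180 − 143.8) = ±36.2°.

36.2°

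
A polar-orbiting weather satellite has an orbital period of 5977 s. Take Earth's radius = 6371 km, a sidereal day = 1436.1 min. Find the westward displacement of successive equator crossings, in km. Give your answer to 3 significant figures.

2780 km

During one orbit Earth rotates (5977.0 / 86166) × 360° = 24.97°.
At the equator that is 24.97° × (2π·6371/360) km/° = 24.97 × 111.2 = 2777 km.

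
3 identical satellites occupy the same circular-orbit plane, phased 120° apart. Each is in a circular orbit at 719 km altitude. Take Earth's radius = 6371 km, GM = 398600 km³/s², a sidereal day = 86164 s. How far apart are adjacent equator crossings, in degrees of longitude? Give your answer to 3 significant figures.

8.27°

Semi-major axis a = 6371 + 719 = 7090 km. Period T = 2π√(a³/μ) = 2π√(7090³/398600) = 5941.3 s = 99.02 min.
Single-satellite node shift = (5941.3/86164) × 360° = 24.82°.
With 3 satellites evenly phased, successive equator crossings are 24.82/3 = 8.274° apart.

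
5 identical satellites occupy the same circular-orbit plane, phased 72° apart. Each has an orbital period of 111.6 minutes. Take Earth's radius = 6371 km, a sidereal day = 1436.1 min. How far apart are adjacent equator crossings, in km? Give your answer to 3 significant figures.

622 km

T = 111.6 min = 6696.0 s.
Single-satellite node shift = (6696.0/86166) × 360° = 27.98°.
With 5 satellites evenly phased, successive equator crossings are 27.98/5 = 5.595° apart.
That is 5.595 × 111.2 = 622 km at the equator.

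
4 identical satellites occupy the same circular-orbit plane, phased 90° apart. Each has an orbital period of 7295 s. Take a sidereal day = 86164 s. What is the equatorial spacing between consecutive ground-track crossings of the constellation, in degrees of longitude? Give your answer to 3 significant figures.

7.62°

Single-satellite node shift = (7295.0/86164) × 360° = 30.48°.
With 4 satellites evenly phased, successive equator crossings are 30.48/4 = 7.620° apart.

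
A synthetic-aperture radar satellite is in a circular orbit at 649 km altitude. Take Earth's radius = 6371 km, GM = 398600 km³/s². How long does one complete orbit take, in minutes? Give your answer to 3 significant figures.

97.6 min

Semi-major axis a = 6371 + 649 = 7020 km. Period T = 2π√(a³/μ) = 2π√(7020³/398600) = 5853.5 s = 97.56 min.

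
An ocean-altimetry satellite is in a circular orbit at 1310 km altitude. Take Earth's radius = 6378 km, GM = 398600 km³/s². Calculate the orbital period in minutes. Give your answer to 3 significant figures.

112 min

Semi-major axis a = 6378 + 1310 = 7688 km. Period T = 2π√(a³/μ) = 2π√(7688³/398600) = 6708.6 s = 111.81 min.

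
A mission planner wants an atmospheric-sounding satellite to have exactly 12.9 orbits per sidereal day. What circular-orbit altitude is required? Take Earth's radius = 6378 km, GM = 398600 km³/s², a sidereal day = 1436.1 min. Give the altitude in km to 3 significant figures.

1290 km

Required period T = 86166 / 12.9 = 6679.5 s.
From T = 2π√(a³/μ): a = (μ T²/4π²)^(1/3) = (398600 × 6679.5² / 4π²)^(1/3) = 7666 km.
Altitude h = a − R = 7666 − 6378 = 1288 km.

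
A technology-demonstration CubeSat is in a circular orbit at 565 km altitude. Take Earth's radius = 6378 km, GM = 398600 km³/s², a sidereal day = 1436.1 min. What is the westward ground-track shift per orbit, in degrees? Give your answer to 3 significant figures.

24.1°

Semi-major axis a = 6378 + 565 = 6943 km. Period T = 2π√(a³/μ) = 2π√(6943³/398600) = 5757.5 s = 95.96 min.
During one orbit Earth rotates (5757.5 / 86166) × 360° = 24.05°.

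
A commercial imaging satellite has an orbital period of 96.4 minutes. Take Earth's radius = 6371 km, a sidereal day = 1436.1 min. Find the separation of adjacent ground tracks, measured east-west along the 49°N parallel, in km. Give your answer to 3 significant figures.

T = 96.4 min = 5784.0 s.
Node shift per orbit = (5784.0/86166) × 360° = 24.17°.
Equatorial spacing = 24.17 × 111.2 km/° = 2687 km.
At 49° latitude, spacing = 2687 × cos(49°) = 1763 km.

1760 km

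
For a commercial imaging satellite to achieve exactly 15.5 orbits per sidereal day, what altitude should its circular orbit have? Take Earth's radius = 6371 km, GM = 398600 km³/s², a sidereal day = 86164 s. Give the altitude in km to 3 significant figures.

411 km

Required period T = 86164 / 15.5 = 5559.0 s.
From T = 2π√(a³/μ): a = (μ T²/4π²)^(1/3) = (398600 × 5559.0² / 4π²)^(1/3) = 6782 km.
Altitude h = a − R = 6782 − 6371 = 411 km.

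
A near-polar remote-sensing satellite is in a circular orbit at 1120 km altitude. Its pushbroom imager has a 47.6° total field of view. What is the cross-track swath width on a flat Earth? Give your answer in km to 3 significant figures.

Half-angle = 47.6°/2 = 23.8°.
Swath width ≈ 2h·tan(θ/2) = 2 × 1120 × tan(23.8°) = 988.0 km.

988 km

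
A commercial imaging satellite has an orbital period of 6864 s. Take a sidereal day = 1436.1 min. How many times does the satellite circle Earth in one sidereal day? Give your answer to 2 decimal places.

12.55

Orbits per sidereal day = 86166 / 6864.0 = 12.553.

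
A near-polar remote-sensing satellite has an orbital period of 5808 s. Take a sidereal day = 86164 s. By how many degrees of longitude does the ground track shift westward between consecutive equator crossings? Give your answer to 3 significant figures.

During one orbit Earth rotates (5808.0 / 86164) × 360° = 24.27°.

24.3°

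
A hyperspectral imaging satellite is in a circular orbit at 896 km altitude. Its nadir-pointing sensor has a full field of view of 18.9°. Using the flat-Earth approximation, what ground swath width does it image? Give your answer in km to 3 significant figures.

Half-angle = 18.9°/2 = 9.45°.
Swath width ≈ 2h·tan(θ/2) = 2 × 896 × tan(9.45°) = 298.3 km.

298 km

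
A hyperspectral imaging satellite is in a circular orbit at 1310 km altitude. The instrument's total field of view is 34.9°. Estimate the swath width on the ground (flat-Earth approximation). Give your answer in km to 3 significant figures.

Half-angle = 34.9°/2 = 17.45°.
Swath width ≈ 2h·tan(θ/2) = 2 × 1310 × tan(17.45°) = 823.6 km.

824 km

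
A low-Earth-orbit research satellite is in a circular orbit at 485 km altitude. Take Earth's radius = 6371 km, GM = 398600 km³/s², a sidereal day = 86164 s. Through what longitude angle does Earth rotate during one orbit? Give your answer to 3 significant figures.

Semi-major axis a = 6371 + 485 = 6856 km. Period T = 2π√(a³/μ) = 2π√(6856³/398600) = 5649.6 s = 94.16 min.
During one orbit Earth rotates (5649.6 / 86164) × 360° = 23.60°.

23.6°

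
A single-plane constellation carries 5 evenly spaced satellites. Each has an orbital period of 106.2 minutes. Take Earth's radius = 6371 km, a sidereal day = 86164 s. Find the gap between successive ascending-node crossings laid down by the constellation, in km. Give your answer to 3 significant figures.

T = 106.2 min = 6372.0 s.
Single-satellite node shift = (6372.0/86164) × 360° = 26.62°.
With 5 satellites evenly phased, successive equator crossings are 26.62/5 = 5.325° apart.
That is 5.325 × 111.2 = 592 km at the equator.

592 km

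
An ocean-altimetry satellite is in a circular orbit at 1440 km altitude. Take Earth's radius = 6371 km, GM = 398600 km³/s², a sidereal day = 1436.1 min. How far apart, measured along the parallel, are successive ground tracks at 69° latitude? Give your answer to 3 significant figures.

Semi-major axis a = 6371 + 1440 = 7811 km. Period T = 2π√(a³/μ) = 2π√(7811³/398600) = 6870.2 s = 114.50 min.
Node shift per orbit = (6870.2/86166) × 360° = 28.70°.
Equatorial spacing = 28.70 × 111.2 km/° = 3192 km.
At 69° latitude, spacing = 3192 × cos(69°) = 1144 km.

1140 km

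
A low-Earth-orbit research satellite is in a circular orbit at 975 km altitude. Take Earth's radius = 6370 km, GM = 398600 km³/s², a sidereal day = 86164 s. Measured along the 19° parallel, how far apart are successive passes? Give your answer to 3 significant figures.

Semi-major axis a = 6370 + 975 = 7345 km. Period T = 2π√(a³/μ) = 2π√(7345³/398600) = 6264.7 s = 104.41 min.
Node shift per orbit = (6264.7/86164) × 360° = 26.17°.
Equatorial spacing = 26.17 × 111.2 km/° = 2910 km.
At 19° latitude, spacing = 2910 × cos(19°) = 2751 km.

2750 km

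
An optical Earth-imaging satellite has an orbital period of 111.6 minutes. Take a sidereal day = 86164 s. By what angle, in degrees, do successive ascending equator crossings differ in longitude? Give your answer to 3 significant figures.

28.0°

T = 111.6 min = 6696.0 s.
During one orbit Earth rotates (6696.0 / 86164) × 360° = 27.98°.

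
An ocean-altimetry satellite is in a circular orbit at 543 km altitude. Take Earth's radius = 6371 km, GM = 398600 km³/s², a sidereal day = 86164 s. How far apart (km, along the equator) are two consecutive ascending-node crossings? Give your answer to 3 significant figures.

2660 km

Semi-major axis a = 6371 + 543 = 6914 km. Period T = 2π√(a³/μ) = 2π√(6914³/398600) = 5721.4 s = 95.36 min.
During one orbit Earth rotates (5721.4 / 86164) × 360° = 23.90°.
At the equator that is 23.90° × (2π·6371/360) km/° = 23.90 × 111.2 = 2658 km.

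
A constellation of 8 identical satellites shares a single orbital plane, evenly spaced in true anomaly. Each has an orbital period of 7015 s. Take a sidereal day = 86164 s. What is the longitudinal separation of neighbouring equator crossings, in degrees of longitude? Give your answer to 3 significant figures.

Single-satellite node shift = (7015.0/86164) × 360° = 29.31°.
With 8 satellites evenly phased, successive equator crossings are 29.31/8 = 3.664° apart.

3.66°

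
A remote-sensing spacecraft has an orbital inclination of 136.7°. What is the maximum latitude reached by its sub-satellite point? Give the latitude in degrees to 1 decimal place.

Retrograde orbit: the ground track reaches ±(180° − i) = ±(180 − 136.7) = ±43.3°.

43.3°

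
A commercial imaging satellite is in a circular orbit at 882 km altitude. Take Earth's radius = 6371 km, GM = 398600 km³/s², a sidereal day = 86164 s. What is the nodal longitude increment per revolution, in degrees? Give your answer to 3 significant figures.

Semi-major axis a = 6371 + 882 = 7253 km. Period T = 2π√(a³/μ) = 2π√(7253³/398600) = 6147.3 s = 102.46 min.
During one orbit Earth rotates (6147.3 / 86164) × 360° = 25.68°.

25.7°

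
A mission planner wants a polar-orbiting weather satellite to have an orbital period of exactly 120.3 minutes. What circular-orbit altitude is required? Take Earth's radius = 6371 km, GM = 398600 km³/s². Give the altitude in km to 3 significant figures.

T = 120.3 min = 7218.0 s.
From T = 2π√(a³/μ): a = (μ T²/4π²)^(1/3) = (398600 × 7218.0² / 4π²)^(1/3) = 8072 km.
Altitude h = a − R = 8072 − 6371 = 1701 km.

1700 km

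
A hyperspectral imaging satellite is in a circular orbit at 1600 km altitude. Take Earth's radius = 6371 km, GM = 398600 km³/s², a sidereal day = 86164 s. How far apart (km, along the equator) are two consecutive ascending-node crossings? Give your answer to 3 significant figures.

3290 km

Semi-major axis a = 6371 + 1600 = 7971 km. Period T = 2π√(a³/μ) = 2π√(7971³/398600) = 7082.4 s = 118.04 min.
During one orbit Earth rotates (7082.4 / 86164) × 360° = 29.59°.
At the equator that is 29.59° × (2π·6371/360) km/° = 29.59 × 111.2 = 3290 km.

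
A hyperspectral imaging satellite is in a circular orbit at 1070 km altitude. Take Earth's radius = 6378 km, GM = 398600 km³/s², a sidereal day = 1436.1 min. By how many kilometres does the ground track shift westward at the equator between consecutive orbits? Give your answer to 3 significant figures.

2980 km

Semi-major axis a = 6378 + 1070 = 7448 km. Period T = 2π√(a³/μ) = 2π√(7448³/398600) = 6396.9 s = 106.62 min.
During one orbit Earth rotates (6396.9 / 86166) × 360° = 26.73°.
At the equator that is 26.73° × (2π·6378/360) km/° = 26.73 × 111.3 = 2975 km.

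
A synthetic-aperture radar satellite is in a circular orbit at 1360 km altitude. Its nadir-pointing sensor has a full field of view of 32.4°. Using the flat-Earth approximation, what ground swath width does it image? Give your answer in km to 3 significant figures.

Half-angle = 32.4°/2 = 16.2°.
Swath width ≈ 2h·tan(θ/2) = 2 × 1360 × tan(16.2°) = 790.2 km.

790 km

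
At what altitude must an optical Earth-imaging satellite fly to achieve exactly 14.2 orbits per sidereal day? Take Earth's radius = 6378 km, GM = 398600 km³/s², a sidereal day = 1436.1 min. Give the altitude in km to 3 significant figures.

Required period T = 86166 / 14.2 = 6068.0 s.
From T = 2π√(a³/μ): a = (μ T²/4π²)^(1/3) = (398600 × 6068.0² / 4π²)^(1/3) = 7190 km.
Altitude h = a − R = 7190 − 6378 = 812 km.

812 km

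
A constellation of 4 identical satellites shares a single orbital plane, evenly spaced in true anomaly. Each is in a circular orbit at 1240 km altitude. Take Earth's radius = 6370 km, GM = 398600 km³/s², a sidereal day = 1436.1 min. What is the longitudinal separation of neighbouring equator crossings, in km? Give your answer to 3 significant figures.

767 km

Semi-major axis a = 6370 + 1240 = 7610 km. Period T = 2π√(a³/μ) = 2π√(7610³/398600) = 6606.8 s = 110.11 min.
Single-satellite node shift = (6606.8/86166) × 360° = 27.60°.
With 4 satellites evenly phased, successive equator crossings are 27.60/4 = 6.901° apart.
That is 6.901 × 111.2 = 767 km at the equator.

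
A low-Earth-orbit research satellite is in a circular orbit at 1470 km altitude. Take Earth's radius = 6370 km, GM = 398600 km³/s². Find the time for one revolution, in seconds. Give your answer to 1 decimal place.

6908.5 seconds

Semi-major axis a = 6370 + 1470 = 7840 km. Period T = 2π√(a³/μ) = 2π√(7840³/398600) = 6908.5 s = 115.14 min.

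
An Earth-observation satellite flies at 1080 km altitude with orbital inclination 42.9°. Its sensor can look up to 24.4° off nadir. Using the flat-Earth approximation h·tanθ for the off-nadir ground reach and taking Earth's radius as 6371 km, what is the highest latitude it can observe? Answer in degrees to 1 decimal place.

47.3°

For a prograde orbit the ground track reaches latitude ±i = ±42.9°.
Sensor half-swath on the ground ≈ 1080·tan(24.4°) = 490 km = 4.41° of latitude.
Maximum observable latitude ≈ 42.9 + 4.41 = 47.3°.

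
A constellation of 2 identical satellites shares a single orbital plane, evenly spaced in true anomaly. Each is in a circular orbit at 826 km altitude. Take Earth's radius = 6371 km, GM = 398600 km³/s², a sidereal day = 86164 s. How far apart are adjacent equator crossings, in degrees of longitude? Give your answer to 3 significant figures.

12.7°

Semi-major axis a = 6371 + 826 = 7197 km. Period T = 2π√(a³/μ) = 2π√(7197³/398600) = 6076.3 s = 101.27 min.
Single-satellite node shift = (6076.3/86164) × 360° = 25.39°.
With 2 satellites evenly phased, successive equator crossings are 25.39/2 = 12.694° apart.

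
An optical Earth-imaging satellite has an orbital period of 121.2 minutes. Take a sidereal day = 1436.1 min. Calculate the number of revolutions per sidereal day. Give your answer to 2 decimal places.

11.85

T = 121.2 min = 7272.0 s.
Orbits per sidereal day = 86166 / 7272.0 = 11.849.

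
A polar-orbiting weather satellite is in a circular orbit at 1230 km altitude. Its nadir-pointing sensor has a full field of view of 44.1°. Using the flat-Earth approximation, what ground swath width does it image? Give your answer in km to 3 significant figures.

Half-angle = 44.1°/2 = 22.05°.
Swath width ≈ 2h·tan(θ/2) = 2 × 1230 × tan(22.05°) = 996.4 km.

996 km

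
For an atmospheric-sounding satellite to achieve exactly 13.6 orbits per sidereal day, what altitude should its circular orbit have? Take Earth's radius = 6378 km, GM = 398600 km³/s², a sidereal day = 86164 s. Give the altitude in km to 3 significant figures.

Required period T = 86164 / 13.6 = 6335.6 s.
From T = 2π√(a³/μ): a = (μ T²/4π²)^(1/3) = (398600 × 6335.6² / 4π²)^(1/3) = 7400 km.
Altitude h = a − R = 7400 − 6378 = 1022 km.

1020 km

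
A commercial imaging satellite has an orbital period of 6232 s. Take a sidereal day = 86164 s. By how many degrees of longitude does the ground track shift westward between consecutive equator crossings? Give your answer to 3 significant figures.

26.0°

During one orbit Earth rotates (6232.0 / 86164) × 360° = 26.04°.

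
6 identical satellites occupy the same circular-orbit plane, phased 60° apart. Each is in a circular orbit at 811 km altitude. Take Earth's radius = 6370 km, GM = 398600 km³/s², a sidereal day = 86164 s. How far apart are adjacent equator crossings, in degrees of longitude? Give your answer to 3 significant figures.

Semi-major axis a = 6370 + 811 = 7181 km. Period T = 2π√(a³/μ) = 2π√(7181³/398600) = 6056.0 s = 100.93 min.
Single-satellite node shift = (6056.0/86164) × 360° = 25.30°.
With 6 satellites evenly phased, successive equator crossings are 25.30/6 = 4.217° apart.

4.22°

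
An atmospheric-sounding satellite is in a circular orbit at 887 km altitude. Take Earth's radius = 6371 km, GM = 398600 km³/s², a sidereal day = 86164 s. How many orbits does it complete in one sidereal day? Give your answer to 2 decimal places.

Semi-major axis a = 6371 + 887 = 7258 km. Period T = 2π√(a³/μ) = 2π√(7258³/398600) = 6153.7 s = 102.56 min.
Orbits per sidereal day = 86164 / 6153.7 = 14.002.

14.00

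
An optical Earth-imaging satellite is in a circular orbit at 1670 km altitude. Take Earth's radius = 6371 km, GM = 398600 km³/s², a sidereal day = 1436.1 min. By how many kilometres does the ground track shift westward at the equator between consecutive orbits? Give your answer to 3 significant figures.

Semi-major axis a = 6371 + 1670 = 8041 km. Period T = 2π√(a³/μ) = 2π√(8041³/398600) = 7175.9 s = 119.60 min.
During one orbit Earth rotates (7175.9 / 86166) × 360° = 29.98°.
At the equator that is 29.98° × (2π·6371/360) km/° = 29.98 × 111.2 = 3334 km.

3330 km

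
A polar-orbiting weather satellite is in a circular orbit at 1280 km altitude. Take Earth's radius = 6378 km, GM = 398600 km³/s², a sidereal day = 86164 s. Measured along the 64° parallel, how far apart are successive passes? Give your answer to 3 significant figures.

Semi-major axis a = 6378 + 1280 = 7658 km. Period T = 2π√(a³/μ) = 2π√(7658³/398600) = 6669.4 s = 111.16 min.
Node shift per orbit = (6669.4/86164) × 360° = 27.87°.
Equatorial spacing = 27.87 × 111.3 km/° = 3102 km.
At 64° latitude, spacing = 3102 × cos(64°) = 1360 km.

1360 km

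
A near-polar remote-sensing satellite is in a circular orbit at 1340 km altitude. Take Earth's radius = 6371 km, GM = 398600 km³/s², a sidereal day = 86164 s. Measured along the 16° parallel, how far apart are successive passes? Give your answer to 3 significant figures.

Semi-major axis a = 6371 + 1340 = 7711 km. Period T = 2π√(a³/μ) = 2π√(7711³/398600) = 6738.7 s = 112.31 min.
Node shift per orbit = (6738.7/86164) × 360° = 28.15°.
Equatorial spacing = 28.15 × 111.2 km/° = 3131 km.
At 16° latitude, spacing = 3131 × cos(16°) = 3009 km.

3010 km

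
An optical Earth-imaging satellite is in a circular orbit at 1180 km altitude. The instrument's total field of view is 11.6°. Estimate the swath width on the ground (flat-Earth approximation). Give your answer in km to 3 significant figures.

240 km

Half-angle = 11.6°/2 = 5.8°.
Swath width ≈ 2h·tan(θ/2) = 2 × 1180 × tan(5.8°) = 239.7 km.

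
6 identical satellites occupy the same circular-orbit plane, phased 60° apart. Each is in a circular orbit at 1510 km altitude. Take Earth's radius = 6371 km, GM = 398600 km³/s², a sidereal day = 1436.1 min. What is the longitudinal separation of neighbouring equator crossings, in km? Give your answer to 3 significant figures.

539 km

Semi-major axis a = 6371 + 1510 = 7881 km. Period T = 2π√(a³/μ) = 2π√(7881³/398600) = 6962.8 s = 116.05 min.
Single-satellite node shift = (6962.8/86166) × 360° = 29.09°.
With 6 satellites evenly phased, successive equator crossings are 29.09/6 = 4.848° apart.
That is 4.848 × 111.2 = 539 km at the equator.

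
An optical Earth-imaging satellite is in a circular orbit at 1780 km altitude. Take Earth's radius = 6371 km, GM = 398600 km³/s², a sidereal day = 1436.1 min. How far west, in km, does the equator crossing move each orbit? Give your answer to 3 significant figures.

Semi-major axis a = 6371 + 1780 = 8151 km. Period T = 2π√(a³/μ) = 2π√(8151³/398600) = 7323.6 s = 122.06 min.
During one orbit Earth rotates (7323.6 / 86166) × 360° = 30.60°.
At the equator that is 30.60° × (2π·6371/360) km/° = 30.60 × 111.2 = 3402 km.

3400 km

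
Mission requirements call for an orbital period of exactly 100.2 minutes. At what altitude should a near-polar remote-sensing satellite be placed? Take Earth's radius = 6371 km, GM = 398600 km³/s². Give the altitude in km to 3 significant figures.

775 km

T = 100.2 min = 6012.0 s.
From T = 2π√(a³/μ): a = (μ T²/4π²)^(1/3) = (398600 × 6012.0² / 4π²)^(1/3) = 7146 km.
Altitude h = a − R = 7146 − 6371 = 775 km.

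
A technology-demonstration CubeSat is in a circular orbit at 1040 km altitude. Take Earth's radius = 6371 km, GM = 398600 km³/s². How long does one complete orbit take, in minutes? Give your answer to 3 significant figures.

106 min

Semi-major axis a = 6371 + 1040 = 7411 km. Period T = 2π√(a³/μ) = 2π√(7411³/398600) = 6349.3 s = 105.82 min.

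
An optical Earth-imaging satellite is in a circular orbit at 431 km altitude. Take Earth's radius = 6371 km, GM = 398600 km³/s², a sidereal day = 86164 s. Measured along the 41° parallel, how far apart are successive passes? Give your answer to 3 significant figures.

Semi-major axis a = 6371 + 431 = 6802 km. Period T = 2π√(a³/μ) = 2π√(6802³/398600) = 5583.0 s = 93.05 min.
Node shift per orbit = (5583.0/86164) × 360° = 23.33°.
Equatorial spacing = 23.33 × 111.2 km/° = 2594 km.
At 41° latitude, spacing = 2594 × cos(41°) = 1958 km.

1960 km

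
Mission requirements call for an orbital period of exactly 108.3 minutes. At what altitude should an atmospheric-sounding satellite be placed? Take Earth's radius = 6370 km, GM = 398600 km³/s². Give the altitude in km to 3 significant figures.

T = 108.3 min = 6498.0 s.
From T = 2π√(a³/μ): a = (μ T²/4π²)^(1/3) = (398600 × 6498.0² / 4π²)^(1/3) = 7526 km.
Altitude h = a − R = 7526 − 6370 = 1156 km.

1160 km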